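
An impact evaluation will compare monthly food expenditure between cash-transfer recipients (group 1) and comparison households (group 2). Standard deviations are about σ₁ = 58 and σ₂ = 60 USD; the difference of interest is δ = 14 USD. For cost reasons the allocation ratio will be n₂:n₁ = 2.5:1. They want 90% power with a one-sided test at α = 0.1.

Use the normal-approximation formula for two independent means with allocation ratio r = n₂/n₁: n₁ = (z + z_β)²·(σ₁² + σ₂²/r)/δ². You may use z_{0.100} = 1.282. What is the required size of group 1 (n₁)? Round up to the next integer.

n₁ = (z_α + z_β)² · (σ₁² + σ₂²/r) / δ²
   = (1.282 + 1.282)² · (58² + 60²/2.5) / 14²
   = 6.5741 · (3364 + 1440) / 196
   = 6.5741 · 4804 / 196
   = 161.13
Round up → n₁ = 162; n₂ = r·n₁ = 2.5 × 162 = 405.

n₁ = 162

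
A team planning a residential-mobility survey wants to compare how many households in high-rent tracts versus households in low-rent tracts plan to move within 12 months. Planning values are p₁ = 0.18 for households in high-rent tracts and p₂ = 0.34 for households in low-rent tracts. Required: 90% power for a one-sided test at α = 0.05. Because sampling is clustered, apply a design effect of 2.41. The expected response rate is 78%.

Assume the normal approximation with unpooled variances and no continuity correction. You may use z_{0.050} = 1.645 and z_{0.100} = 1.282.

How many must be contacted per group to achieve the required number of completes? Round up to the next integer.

n = 385 per group

n = (z_α + z_β)² · [p₁(1−p₁) + p₂(1−p₂)] / (p₁ − p₂)²
  = (1.645 + 1.282)² · (0.18·0.82 + 0.34·0.66) / (-0.16)²
  = (2.927)² · (0.1476 + 0.2244) / 0.0256
  = 8.5673 · 0.3720 / 0.0256
  = 124.49
Design effect: 2.41 × 124.49 = 300.03.
Adjust for 78% response: 300.03 / 0.78 = 384.65.
Round up → n = 385 per group.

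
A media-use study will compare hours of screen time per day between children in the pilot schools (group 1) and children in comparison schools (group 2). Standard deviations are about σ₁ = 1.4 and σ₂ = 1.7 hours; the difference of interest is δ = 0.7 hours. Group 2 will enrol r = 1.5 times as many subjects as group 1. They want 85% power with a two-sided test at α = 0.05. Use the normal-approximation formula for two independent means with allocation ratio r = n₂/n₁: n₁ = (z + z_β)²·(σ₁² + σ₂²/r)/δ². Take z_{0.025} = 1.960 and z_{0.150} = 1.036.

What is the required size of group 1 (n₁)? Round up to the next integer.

n₁ = 72

n₁ = (z_{α/2} + z_β)² · (σ₁² + σ₂²/r) / δ²
   = (1.960 + 1.036)² · (1.4² + 1.7²/1.5) / 0.7²
   = 8.9760 · (1.96 + 1.9267) / 0.49
   = 8.9760 · 3.8867 / 0.49
   = 71.20
Round up → n₁ = 72; n₂ = r·n₁ = 1.5 × 72 = 108.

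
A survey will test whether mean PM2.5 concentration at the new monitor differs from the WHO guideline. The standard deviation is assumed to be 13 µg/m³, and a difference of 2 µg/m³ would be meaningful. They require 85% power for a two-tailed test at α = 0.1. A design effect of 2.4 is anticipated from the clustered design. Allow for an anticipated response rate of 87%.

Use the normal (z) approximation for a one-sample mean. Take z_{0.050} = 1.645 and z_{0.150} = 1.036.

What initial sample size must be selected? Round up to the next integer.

n = 838

n = (z_{α/2} + z_β)² · σ² / δ²
  = (1.645 + 1.036)² · 13² / 2²
  = 7.1878 · 169 / 4
  = 303.68
Design effect: 2.4 × 303.68 = 728.84.
Adjust for 87% response: 728.84 / 0.87 = 837.75.
Round up → n = 838.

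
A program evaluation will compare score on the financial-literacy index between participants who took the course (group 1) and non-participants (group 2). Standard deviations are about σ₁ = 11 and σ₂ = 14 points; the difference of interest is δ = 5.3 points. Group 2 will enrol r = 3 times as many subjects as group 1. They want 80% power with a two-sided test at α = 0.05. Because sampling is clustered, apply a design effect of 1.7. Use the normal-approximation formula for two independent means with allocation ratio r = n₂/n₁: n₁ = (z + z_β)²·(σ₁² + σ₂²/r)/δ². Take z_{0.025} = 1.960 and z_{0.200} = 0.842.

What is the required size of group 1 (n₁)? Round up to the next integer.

n₁ = (z_{α/2} + z_β)² · (σ₁² + σ₂²/r) / δ²
   = (1.960 + 0.842)² · (11² + 14²/3) / 5.3²
   = 7.8512 · (121 + 65.3333) / 28.09
   = 7.8512 · 186.3333 / 28.09
   = 52.08
Design effect: 1.7 × 52.08 = 88.54.
Round up → n₁ = 89; n₂ = r·n₁ = 3 × 89 = 267.

n₁ = 89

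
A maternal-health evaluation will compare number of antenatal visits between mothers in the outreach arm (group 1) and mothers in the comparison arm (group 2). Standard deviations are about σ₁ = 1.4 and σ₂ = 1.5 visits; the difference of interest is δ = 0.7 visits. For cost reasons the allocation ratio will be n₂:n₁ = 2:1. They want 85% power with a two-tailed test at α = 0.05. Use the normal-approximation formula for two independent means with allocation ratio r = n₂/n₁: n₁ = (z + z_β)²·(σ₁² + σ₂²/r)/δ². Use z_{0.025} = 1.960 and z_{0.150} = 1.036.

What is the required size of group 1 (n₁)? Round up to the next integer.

n₁ = (z_{α/2} + z_β)² · (σ₁² + σ₂²/r) / δ²
   = (1.960 + 1.036)² · (1.4² + 1.5²/2) / 0.7²
   = 8.9760 · (1.96 + 1.125) / 0.49
   = 8.9760 · 3.085 / 0.49
   = 56.51
Round up → n₁ = 57; n₂ = r·n₁ = 2 × 57 = 114.

n₁ = 57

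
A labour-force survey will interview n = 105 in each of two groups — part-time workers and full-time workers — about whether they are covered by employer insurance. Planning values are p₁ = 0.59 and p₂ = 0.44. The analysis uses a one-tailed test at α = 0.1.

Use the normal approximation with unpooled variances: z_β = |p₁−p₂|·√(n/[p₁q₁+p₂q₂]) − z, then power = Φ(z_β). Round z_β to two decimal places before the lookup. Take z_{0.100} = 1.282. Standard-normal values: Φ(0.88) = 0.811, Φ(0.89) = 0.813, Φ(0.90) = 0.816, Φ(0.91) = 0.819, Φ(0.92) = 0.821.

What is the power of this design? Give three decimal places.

Power ≈ 0.821

z_β = |p₁−p₂|·√(n/[p₁q₁+p₂q₂]) − z_α
    = 0.15 · √(105/0.4883) − 1.282
    = 0.15 · 14.6640 − 1.282
    = 2.1996 − 1.282 = 0.9176 → 0.92
Power = Φ(0.92) = 0.821.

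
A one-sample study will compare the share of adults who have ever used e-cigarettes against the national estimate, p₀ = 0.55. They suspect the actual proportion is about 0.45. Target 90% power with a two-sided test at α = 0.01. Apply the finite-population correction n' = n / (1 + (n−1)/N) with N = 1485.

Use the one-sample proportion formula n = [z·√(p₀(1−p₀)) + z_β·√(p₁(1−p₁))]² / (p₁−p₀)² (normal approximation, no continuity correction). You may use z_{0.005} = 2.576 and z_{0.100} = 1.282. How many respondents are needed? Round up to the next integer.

n = [z_{α/2}·√(p₀q₀) + z_β·√(p₁q₁)]² / (p₁ − p₀)²
  = [2.576·√(0.55·0.45) + 1.282·√(0.45·0.55)]² / (-0.10)²
  = [2.576·0.4975 + 1.282·0.4975]² / 0.0100
  = [1.9193]² / 0.0100
  = 368.38
Finite-population correction (N = 1485): 368.38 / (1 + (368.38 − 1)/1485) = 295.32.
Round up → n = 296.

n = 296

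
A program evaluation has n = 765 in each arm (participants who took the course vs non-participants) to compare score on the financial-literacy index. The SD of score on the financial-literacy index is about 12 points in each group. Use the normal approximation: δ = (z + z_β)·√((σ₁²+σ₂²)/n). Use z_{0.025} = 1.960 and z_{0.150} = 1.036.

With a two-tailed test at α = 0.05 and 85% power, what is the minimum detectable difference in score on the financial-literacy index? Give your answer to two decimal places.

Minimum detectable difference ≈ 1.84 points

δ = (z_{α/2} + z_β) · √((σ₁²+σ₂²)/n)
  = (1.960 + 1.036) · √(288/765)
  = 2.996 · √0.37647
  = 2.996 · 0.6136
  = 1.8383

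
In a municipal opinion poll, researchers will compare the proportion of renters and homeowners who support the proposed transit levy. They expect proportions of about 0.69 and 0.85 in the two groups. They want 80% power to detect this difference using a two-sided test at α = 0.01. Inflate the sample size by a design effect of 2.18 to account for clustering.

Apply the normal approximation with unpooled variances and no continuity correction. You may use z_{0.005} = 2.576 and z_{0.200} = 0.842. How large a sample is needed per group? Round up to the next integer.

n = (z_{α/2} + z_β)² · [p₁(1−p₁) + p₂(1−p₂)] / (p₁ − p₂)²
  = (2.576 + 0.842)² · (0.69·0.31 + 0.85·0.15) / (-0.16)²
  = (3.418)² · (0.2139 + 0.1275) / 0.0256
  = 11.6827 · 0.3414 / 0.0256
  = 155.80
Design effect: 2.18 × 155.80 = 339.64.
Round up → n = 340 per group.

n = 340 per group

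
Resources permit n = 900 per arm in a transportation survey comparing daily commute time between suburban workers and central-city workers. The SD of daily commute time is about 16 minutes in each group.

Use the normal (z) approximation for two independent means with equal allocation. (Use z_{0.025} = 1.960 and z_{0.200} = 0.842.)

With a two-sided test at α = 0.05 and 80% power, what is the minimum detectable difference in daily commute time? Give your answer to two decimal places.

δ = (z_{α/2} + z_β) · √((σ₁²+σ₂²)/n)
  = (1.960 + 0.842) · √(512/900)
  = 2.802 · √0.56889
  = 2.802 · 0.7542
  = 2.1134

Minimum detectable difference ≈ 2.11 minutes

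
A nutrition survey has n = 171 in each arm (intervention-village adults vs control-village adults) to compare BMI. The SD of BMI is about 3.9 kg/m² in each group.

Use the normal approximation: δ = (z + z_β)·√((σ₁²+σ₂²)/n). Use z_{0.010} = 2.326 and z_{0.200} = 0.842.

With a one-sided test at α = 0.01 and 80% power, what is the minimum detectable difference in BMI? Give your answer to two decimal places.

δ = (z_α + z_β) · √((σ₁²+σ₂²)/n)
  = (2.326 + 0.842) · √(30.42/171)
  = 3.168 · √0.17789
  = 3.168 · 0.4218
  = 1.3362

Minimum detectable difference ≈ 1.34 kg/m²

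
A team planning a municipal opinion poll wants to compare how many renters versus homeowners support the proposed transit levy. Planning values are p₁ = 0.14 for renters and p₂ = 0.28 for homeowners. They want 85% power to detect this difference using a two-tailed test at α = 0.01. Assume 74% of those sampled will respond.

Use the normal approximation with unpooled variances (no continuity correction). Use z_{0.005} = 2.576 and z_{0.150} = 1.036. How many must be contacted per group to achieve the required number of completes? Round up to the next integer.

n = (z_{α/2} + z_β)² · [p₁(1−p₁) + p₂(1−p₂)] / (p₁ − p₂)²
  = (2.576 + 1.036)² · (0.14·0.86 + 0.28·0.72) / (-0.14)²
  = (3.612)² · (0.1204 + 0.2016) / 0.0196
  = 13.0465 · 0.3220 / 0.0196
  = 214.34
Adjust for 74% response: 214.34 / 0.74 = 289.64.
Round up → n = 290 per group.

n = 290 per group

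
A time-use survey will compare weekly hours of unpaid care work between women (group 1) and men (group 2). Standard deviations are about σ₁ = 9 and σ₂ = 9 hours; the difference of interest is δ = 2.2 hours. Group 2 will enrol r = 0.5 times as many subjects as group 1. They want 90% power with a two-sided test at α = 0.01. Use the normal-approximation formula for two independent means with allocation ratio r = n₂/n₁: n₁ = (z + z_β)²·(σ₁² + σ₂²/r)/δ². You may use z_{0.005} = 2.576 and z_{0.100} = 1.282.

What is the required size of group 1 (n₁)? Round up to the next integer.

n₁ = (z_{α/2} + z_β)² · (σ₁² + σ₂²/r) / δ²
   = (2.576 + 1.282)² · (9² + 9²/0.5) / 2.2²
   = 14.8842 · (81 + 162) / 4.84
   = 14.8842 · 243 / 4.84
   = 747.28
Round up → n₁ = 748; n₂ = r·n₁ = 0.5 × 748 = 374.

n₁ = 748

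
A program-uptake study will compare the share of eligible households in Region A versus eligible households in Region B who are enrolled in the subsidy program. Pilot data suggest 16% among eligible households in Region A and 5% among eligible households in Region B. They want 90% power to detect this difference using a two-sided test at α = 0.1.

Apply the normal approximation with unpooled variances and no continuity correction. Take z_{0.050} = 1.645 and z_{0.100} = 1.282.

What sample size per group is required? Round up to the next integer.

n = (z_{α/2} + z_β)² · [p₁(1−p₁) + p₂(1−p₂)] / (p₁ − p₂)²
  = (1.645 + 1.282)² · (0.16·0.84 + 0.05·0.95) / (0.11)²
  = (2.927)² · (0.1344 + 0.0475) / 0.0121
  = 8.5673 · 0.1819 / 0.0121
  = 128.79
Round up → n = 129 per group.

n = 129 per group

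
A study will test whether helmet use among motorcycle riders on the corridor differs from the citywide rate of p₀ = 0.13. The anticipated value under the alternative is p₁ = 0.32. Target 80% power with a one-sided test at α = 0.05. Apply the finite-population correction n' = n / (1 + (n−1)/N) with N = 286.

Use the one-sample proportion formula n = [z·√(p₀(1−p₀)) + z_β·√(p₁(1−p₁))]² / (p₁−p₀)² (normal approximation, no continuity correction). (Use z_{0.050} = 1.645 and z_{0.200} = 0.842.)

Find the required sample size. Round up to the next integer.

n = [z_α·√(p₀q₀) + z_β·√(p₁q₁)]² / (p₁ − p₀)²
  = [1.645·√(0.13·0.87) + 0.842·√(0.32·0.68)]² / (0.19)²
  = [1.645·0.3363 + 0.842·0.4665]² / 0.0361
  = [0.9460]² / 0.0361
  = 24.79
Finite-population correction (N = 286): 24.79 / (1 + (24.79 − 1)/286) = 22.89.
Round up → n = 23.

n = 23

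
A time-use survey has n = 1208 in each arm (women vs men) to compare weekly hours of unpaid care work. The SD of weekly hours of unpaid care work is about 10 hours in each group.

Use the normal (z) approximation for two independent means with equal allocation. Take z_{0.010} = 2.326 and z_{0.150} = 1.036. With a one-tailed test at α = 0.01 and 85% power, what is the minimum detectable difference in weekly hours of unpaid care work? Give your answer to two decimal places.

Minimum detectable difference ≈ 1.37 hours

δ = (z_α + z_β) · √((σ₁²+σ₂²)/n)
  = (2.326 + 1.036) · √(200/1208)
  = 3.362 · √0.16556
  = 3.362 · 0.4069
  = 1.3680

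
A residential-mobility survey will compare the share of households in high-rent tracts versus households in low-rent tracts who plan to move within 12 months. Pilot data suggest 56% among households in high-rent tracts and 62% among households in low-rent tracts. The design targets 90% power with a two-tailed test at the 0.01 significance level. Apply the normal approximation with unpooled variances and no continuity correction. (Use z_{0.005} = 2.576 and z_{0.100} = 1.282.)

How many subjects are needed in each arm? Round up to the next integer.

n = 1993 per group

n = (z_{α/2} + z_β)² · [p₁(1−p₁) + p₂(1−p₂)] / (p₁ − p₂)²
  = (2.576 + 1.282)² · (0.56·0.44 + 0.62·0.38) / (-0.06)²
  = (3.858)² · (0.2464 + 0.2356) / 0.0036
  = 14.8842 · 0.4820 / 0.0036
  = 1992.82
Round up → n = 1993 per group.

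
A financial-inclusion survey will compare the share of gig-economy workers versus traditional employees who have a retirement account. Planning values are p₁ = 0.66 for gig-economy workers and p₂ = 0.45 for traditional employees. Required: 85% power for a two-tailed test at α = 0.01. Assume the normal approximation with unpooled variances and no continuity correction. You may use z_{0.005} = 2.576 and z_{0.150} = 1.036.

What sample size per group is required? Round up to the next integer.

n = (z_{α/2} + z_β)² · [p₁(1−p₁) + p₂(1−p₂)] / (p₁ − p₂)²
  = (2.576 + 1.036)² · (0.66·0.34 + 0.45·0.55) / (0.21)²
  = (3.612)² · (0.2244 + 0.2475) / 0.0441
  = 13.0465 · 0.4719 / 0.0441
  = 139.61
Round up → n = 140 per group.

n = 140 per group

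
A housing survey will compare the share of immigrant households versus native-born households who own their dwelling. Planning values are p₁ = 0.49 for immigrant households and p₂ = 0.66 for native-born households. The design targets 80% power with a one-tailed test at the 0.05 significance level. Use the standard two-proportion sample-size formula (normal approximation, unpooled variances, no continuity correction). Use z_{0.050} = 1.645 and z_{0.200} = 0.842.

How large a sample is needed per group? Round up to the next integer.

n = 102 per group

n = (z_α + z_β)² · [p₁(1−p₁) + p₂(1−p₂)] / (p₁ − p₂)²
  = (1.645 + 0.842)² · (0.49·0.51 + 0.66·0.34) / (-0.17)²
  = (2.487)² · (0.2499 + 0.2244) / 0.0289
  = 6.1852 · 0.4743 / 0.0289
  = 101.51
Round up → n = 102 per group.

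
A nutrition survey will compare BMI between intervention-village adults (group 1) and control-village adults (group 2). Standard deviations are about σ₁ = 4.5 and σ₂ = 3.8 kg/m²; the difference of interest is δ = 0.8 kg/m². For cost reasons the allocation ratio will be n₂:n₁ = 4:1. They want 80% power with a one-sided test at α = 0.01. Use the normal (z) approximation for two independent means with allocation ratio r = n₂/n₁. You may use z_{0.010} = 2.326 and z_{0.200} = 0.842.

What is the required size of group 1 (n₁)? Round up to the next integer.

n₁ = (z_α + z_β)² · (σ₁² + σ₂²/r) / δ²
   = (2.326 + 0.842)² · (4.5² + 3.8²/4) / 0.8²
   = 10.0362 · (20.25 + 3.61) / 0.64
   = 10.0362 · 23.86 / 0.64
   = 374.16
Round up → n₁ = 375; n₂ = r·n₁ = 4 × 375 = 1500.

n₁ = 375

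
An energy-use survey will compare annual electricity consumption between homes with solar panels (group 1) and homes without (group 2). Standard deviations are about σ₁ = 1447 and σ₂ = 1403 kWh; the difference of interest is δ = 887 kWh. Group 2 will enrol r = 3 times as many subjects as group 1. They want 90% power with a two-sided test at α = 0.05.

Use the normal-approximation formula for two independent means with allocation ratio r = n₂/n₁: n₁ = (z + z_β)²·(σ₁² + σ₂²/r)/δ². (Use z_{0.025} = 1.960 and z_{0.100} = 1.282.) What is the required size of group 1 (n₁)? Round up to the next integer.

n₁ = (z_{α/2} + z_β)² · (σ₁² + σ₂²/r) / δ²
   = (1.960 + 1.282)² · (1447² + 1403²/3) / 887²
   = 10.5106 · (2093809 + 656136.3) / 786769
   = 10.5106 · 2749945.3 / 786769
   = 36.74
Round up → n₁ = 37; n₂ = r·n₁ = 3 × 37 = 111.

n₁ = 37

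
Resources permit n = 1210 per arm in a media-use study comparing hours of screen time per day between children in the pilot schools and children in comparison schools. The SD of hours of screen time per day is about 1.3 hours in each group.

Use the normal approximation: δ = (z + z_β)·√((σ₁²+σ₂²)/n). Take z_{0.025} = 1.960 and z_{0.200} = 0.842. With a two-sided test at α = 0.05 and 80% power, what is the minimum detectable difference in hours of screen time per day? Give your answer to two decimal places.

δ = (z_{α/2} + z_β) · √((σ₁²+σ₂²)/n)
  = (1.960 + 0.842) · √(3.38/1210)
  = 2.802 · √0.00279
  = 2.802 · 0.0529
  = 0.1481

Minimum detectable difference ≈ 0.15 hours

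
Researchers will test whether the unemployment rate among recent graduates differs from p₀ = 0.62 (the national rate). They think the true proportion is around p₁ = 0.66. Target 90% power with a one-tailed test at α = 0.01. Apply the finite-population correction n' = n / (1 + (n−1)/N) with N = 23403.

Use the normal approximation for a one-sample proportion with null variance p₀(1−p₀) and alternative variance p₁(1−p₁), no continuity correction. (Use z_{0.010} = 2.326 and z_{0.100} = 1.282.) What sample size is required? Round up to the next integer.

n = [z_α·√(p₀q₀) + z_β·√(p₁q₁)]² / (p₁ − p₀)²
  = [2.326·√(0.62·0.38) + 1.282·√(0.66·0.34)]² / (0.04)²
  = [2.326·0.4854 + 1.282·0.4737]² / 0.0016
  = [1.7363]² / 0.0016
  = 1884.22
Finite-population correction (N = 23403): 1884.22 / (1 + (1884.22 − 1)/23403) = 1743.89.
Round up → n = 1744.

n = 1744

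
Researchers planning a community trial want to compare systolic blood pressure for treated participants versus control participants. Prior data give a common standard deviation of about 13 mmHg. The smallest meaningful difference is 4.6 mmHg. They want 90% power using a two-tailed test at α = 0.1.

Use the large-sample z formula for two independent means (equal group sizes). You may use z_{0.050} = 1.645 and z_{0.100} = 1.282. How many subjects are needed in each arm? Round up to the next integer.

n = (z_{α/2} + z_β)² · (σ₁² + σ₂²) / δ²
  = (1.645 + 1.282)² · (2·13² = 338) / 4.6²
  = 8.5673 · 338 / 21.16
  = 136.85
Round up → n = 137 per group.

n = 137 per group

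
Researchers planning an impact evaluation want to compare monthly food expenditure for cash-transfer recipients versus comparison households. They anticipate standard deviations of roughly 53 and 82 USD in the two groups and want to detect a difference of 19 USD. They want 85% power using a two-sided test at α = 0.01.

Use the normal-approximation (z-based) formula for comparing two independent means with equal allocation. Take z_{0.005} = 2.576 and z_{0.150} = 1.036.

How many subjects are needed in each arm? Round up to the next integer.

n = (z_{α/2} + z_β)² · (σ₁² + σ₂²) / δ²
  = (2.576 + 1.036)² · (53² + 82² = 9533) / 19²
  = 13.0465 · 9533 / 361
  = 344.52
Round up → n = 345 per group.

n = 345 per group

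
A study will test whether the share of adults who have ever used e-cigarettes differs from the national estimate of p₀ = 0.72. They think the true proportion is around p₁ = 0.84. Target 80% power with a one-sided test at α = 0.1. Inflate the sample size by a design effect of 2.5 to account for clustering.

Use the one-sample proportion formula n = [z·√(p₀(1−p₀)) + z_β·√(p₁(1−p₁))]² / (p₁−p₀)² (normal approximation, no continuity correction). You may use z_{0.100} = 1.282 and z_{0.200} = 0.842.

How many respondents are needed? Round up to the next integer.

n = 136

n = [z_α·√(p₀q₀) + z_β·√(p₁q₁)]² / (p₁ − p₀)²
  = [1.282·√(0.72·0.28) + 0.842·√(0.84·0.16)]² / (0.12)²
  = [1.282·0.4490 + 0.842·0.3666]² / 0.0144
  = [0.8843]² / 0.0144
  = 54.30
Design effect: 2.5 × 54.30 = 135.76.
Round up → n = 136.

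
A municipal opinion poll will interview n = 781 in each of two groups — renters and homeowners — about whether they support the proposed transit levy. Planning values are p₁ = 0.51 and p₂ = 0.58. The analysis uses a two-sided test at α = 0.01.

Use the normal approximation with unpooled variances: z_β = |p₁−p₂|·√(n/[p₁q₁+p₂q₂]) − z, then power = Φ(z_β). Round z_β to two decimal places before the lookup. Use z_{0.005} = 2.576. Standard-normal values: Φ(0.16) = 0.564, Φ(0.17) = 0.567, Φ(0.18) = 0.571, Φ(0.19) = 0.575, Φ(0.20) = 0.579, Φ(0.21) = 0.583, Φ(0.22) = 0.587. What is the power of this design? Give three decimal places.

z_β = |p₁−p₂|·√(n/[p₁q₁+p₂q₂]) − z_{α/2}
    = 0.07 · √(781/0.4935) − 2.576
    = 0.07 · 39.7816 − 2.576
    = 2.7847 − 2.576 = 0.2087 → 0.21
Power = Φ(0.21) = 0.583.

Power ≈ 0.583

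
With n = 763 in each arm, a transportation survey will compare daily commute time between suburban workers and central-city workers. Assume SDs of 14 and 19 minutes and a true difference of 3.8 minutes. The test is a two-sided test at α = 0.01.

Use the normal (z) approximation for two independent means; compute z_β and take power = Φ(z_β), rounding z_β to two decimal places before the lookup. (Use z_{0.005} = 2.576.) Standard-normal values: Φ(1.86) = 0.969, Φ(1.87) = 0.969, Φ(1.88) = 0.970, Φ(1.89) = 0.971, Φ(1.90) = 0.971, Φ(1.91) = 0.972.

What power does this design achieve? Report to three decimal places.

Power ≈ 0.969

z_β = δ·√(n/(σ₁²+σ₂²)) − z_{α/2}
    = 3.8 · √(763/557) − 2.576
    = 3.8 · 1.17040 − 2.576
    = 4.4475 − 2.576 = 1.8715 → 1.87
Power = Φ(1.87) = 0.969.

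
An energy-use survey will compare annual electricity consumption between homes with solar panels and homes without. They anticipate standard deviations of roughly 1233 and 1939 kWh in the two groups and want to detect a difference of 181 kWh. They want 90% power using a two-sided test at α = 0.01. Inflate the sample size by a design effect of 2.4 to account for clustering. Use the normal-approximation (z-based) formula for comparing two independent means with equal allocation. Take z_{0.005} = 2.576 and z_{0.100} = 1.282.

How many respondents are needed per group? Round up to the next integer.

n = 5758 per group

n = (z_{α/2} + z_β)² · (σ₁² + σ₂²) / δ²
  = (2.576 + 1.282)² · (1233² + 1939² = 5280010) / 181²
  = 14.8842 · 5280010 / 32761
  = 2398.84
Design effect: 2.4 × 2398.84 = 5757.23.
Round up → n = 5758 per group.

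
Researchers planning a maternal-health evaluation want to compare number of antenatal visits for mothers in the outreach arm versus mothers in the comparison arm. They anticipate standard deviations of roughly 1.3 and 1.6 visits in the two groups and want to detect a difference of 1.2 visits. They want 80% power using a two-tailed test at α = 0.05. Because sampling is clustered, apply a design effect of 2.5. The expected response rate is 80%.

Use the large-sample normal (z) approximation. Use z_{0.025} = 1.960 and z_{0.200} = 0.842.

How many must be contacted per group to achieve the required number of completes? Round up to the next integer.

n = 73 per group

n = (z_{α/2} + z_β)² · (σ₁² + σ₂²) / δ²
  = (1.960 + 0.842)² · (1.3² + 1.6² = 4.25) / 1.2²
  = 7.8512 · 4.25 / 1.44
  = 23.17
Design effect: 2.5 × 23.17 = 57.93.
Adjust for 80% response: 57.93 / 0.80 = 72.41.
Round up → n = 73 per group.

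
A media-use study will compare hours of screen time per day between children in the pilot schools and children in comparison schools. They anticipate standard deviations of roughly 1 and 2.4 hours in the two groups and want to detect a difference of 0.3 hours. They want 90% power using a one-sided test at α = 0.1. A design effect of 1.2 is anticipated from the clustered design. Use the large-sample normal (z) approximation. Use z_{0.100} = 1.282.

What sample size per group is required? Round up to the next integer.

n = (z_α + z_β)² · (σ₁² + σ₂²) / δ²
  = (1.282 + 1.282)² · (1² + 2.4² = 6.76) / 0.3²
  = 6.5741 · 6.76 / 0.09
  = 493.79
Design effect: 1.2 × 493.79 = 592.55.
Round up → n = 593 per group.

n = 593 per group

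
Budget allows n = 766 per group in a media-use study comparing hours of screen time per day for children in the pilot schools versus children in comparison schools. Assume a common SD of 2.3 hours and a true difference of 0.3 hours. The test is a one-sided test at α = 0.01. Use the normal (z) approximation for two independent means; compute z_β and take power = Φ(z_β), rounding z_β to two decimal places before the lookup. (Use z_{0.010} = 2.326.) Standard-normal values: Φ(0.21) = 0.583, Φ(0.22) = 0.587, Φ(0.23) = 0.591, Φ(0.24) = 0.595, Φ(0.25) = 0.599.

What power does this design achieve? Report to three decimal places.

Power ≈ 0.591

z_β = δ·√(n/(σ₁²+σ₂²)) − z_α
    = 0.3 · √(766/10.58) − 2.326
    = 0.3 · 8.50886 − 2.326
    = 2.5527 − 2.326 = 0.2267 → 0.23
Power = Φ(0.23) = 0.591.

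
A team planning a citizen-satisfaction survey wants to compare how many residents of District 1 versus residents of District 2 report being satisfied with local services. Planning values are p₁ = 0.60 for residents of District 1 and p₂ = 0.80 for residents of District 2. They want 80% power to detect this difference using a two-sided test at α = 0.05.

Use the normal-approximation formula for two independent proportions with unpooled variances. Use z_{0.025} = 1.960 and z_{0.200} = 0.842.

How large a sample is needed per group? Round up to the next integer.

n = 79 per group

n = (z_{α/2} + z_β)² · [p₁(1−p₁) + p₂(1−p₂)] / (p₁ − p₂)²
  = (1.960 + 0.842)² · (0.60·0.40 + 0.80·0.20) / (-0.20)²
  = (2.802)² · (0.2400 + 0.1600) / 0.0400
  = 7.8512 · 0.4000 / 0.0400
  = 78.51
Round up → n = 79 per group.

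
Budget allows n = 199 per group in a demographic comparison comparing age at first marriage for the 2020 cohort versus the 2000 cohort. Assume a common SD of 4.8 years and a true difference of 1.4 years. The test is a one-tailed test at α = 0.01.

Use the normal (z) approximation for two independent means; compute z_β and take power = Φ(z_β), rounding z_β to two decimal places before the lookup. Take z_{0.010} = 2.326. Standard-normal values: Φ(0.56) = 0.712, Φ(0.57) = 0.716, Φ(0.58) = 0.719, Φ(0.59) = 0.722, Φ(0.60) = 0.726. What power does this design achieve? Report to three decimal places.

z_β = δ·√(n/(σ₁²+σ₂²)) − z_α
    = 1.4 · √(199/46.08) − 2.326
    = 1.4 · 2.07812 − 2.326
    = 2.9094 − 2.326 = 0.5834 → 0.58
Power = Φ(0.58) = 0.719.

Power ≈ 0.719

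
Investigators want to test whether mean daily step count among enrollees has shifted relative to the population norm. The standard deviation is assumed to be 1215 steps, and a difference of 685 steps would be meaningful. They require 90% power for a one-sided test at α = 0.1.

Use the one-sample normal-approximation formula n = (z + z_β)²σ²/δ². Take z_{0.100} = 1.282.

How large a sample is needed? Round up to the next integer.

n = (z_α + z_β)² · σ² / δ²
  = (1.282 + 1.282)² · 1215² / 685²
  = 6.5741 · 1476225 / 469225
  = 20.68
Round up → n = 21.

n = 21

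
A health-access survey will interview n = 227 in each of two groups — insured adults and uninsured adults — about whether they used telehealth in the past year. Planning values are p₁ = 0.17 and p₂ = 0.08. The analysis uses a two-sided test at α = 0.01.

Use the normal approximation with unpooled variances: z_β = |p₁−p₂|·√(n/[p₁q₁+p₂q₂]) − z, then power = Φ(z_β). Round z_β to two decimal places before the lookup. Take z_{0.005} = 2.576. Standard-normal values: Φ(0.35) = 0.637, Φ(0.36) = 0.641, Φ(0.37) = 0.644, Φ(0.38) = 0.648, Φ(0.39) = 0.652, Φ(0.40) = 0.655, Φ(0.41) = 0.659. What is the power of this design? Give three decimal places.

z_β = |p₁−p₂|·√(n/[p₁q₁+p₂q₂]) − z_{α/2}
    = 0.09 · √(227/0.2147) − 2.576
    = 0.09 · 32.5160 − 2.576
    = 2.9264 − 2.576 = 0.3504 → 0.35
Power = Φ(0.35) = 0.637.

Power ≈ 0.637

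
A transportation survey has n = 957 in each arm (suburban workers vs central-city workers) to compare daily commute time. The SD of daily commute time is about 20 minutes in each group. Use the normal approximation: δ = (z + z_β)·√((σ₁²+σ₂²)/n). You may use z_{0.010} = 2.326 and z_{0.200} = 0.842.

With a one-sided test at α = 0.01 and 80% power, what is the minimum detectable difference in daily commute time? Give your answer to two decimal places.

Minimum detectable difference ≈ 2.90 minutes

δ = (z_α + z_β) · √((σ₁²+σ₂²)/n)
  = (2.326 + 0.842) · √(800/957)
  = 3.168 · √0.83595
  = 3.168 · 0.9143
  = 2.8965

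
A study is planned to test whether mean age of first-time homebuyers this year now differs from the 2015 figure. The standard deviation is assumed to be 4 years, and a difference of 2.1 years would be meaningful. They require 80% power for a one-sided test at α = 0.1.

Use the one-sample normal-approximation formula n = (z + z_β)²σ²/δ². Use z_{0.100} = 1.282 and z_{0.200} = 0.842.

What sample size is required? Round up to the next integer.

n = (z_α + z_β)² · σ² / δ²
  = (1.282 + 0.842)² · 4² / 2.1²
  = 4.5114 · 16 / 4.41
  = 16.37
Round up → n = 17.

n = 17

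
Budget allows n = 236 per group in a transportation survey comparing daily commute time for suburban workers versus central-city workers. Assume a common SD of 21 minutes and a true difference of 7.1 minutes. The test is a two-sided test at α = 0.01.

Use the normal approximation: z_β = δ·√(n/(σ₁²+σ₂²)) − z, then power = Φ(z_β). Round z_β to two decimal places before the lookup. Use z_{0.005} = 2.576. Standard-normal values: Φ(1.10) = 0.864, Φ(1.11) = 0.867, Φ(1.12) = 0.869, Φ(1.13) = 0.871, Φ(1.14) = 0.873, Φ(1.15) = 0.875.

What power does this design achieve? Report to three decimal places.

Power ≈ 0.864

z_β = δ·√(n/(σ₁²+σ₂²)) − z_{α/2}
    = 7.1 · √(236/882) − 2.576
    = 7.1 · 0.51728 − 2.576
    = 3.6727 − 2.576 = 1.0967 → 1.10
Power = Φ(1.10) = 0.864.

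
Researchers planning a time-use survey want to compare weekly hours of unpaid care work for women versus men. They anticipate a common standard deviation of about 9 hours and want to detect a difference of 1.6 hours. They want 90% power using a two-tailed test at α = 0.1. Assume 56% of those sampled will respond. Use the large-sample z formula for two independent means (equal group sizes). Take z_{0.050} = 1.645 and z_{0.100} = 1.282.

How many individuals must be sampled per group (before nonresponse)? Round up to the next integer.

n = 969 per group

n = (z_{α/2} + z_β)² · (σ₁² + σ₂²) / δ²
  = (1.645 + 1.282)² · (2·9² = 162) / 1.6²
  = 8.5673 · 162 / 2.56
  = 542.15
Adjust for 56% response: 542.15 / 0.56 = 968.13.
Round up → n = 969 per group.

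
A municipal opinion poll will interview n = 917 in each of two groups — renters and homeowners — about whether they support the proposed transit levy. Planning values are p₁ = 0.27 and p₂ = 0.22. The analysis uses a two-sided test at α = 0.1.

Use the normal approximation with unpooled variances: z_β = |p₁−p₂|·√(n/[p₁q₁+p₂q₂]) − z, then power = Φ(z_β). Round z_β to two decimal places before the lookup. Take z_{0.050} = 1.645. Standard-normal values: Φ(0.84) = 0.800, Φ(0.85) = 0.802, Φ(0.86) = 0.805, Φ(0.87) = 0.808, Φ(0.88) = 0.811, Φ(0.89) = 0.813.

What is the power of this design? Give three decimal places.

z_β = |p₁−p₂|·√(n/[p₁q₁+p₂q₂]) − z_{α/2}
    = 0.05 · √(917/0.3687) − 1.645
    = 0.05 · 49.8710 − 1.645
    = 2.4936 − 1.645 = 0.8486 → 0.85
Power = Φ(0.85) = 0.802.

Power ≈ 0.802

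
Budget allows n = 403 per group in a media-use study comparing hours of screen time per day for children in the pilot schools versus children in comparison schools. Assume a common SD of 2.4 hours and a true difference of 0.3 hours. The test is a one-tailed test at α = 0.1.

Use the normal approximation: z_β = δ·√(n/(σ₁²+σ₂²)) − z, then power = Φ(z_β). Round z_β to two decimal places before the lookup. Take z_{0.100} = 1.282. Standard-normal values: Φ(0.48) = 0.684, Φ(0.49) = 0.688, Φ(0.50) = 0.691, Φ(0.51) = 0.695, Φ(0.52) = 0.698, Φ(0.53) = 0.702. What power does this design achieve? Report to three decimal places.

Power ≈ 0.688

z_β = δ·√(n/(σ₁²+σ₂²)) − z_α
    = 0.3 · √(403/11.52) − 1.282
    = 0.3 · 5.91461 − 1.282
    = 1.7744 − 1.282 = 0.4924 → 0.49
Power = Φ(0.49) = 0.688.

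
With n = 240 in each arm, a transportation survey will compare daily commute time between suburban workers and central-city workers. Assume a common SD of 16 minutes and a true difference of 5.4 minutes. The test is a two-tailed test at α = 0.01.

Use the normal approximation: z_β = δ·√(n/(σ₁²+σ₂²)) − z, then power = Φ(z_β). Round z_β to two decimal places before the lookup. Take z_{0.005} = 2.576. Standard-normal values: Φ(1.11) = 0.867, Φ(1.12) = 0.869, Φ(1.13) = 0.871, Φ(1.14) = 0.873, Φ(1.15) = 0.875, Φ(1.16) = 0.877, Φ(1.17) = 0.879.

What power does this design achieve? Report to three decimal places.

Power ≈ 0.869

z_β = δ·√(n/(σ₁²+σ₂²)) − z_{α/2}
    = 5.4 · √(240/512) − 2.576
    = 5.4 · 0.68465 − 2.576
    = 3.6971 − 2.576 = 1.1211 → 1.12
Power = Φ(1.12) = 0.869.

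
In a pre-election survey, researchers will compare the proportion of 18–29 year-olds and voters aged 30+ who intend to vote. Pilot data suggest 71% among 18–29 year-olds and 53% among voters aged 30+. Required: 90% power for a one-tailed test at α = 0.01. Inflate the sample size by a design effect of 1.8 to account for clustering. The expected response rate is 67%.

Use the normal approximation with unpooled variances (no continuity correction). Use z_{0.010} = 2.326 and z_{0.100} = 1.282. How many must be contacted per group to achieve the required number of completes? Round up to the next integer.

n = 492 per group

n = (z_α + z_β)² · [p₁(1−p₁) + p₂(1−p₂)] / (p₁ − p₂)²
  = (2.326 + 1.282)² · (0.71·0.29 + 0.53·0.47) / (0.18)²
  = (3.608)² · (0.2059 + 0.2491) / 0.0324
  = 13.0177 · 0.4550 / 0.0324
  = 182.81
Design effect: 1.8 × 182.81 = 329.06.
Adjust for 67% response: 329.06 / 0.67 = 491.13.
Round up → n = 492 per group.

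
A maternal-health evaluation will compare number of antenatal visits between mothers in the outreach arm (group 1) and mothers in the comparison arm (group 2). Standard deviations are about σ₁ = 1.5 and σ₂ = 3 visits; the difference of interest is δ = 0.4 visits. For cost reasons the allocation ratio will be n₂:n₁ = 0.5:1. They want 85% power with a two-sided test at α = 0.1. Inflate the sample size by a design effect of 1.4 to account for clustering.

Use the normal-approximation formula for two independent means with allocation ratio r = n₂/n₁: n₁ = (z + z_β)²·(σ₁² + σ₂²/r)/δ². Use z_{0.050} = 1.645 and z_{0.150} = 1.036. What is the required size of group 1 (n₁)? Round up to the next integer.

n₁ = 1274

n₁ = (z_{α/2} + z_β)² · (σ₁² + σ₂²/r) / δ²
   = (1.645 + 1.036)² · (1.5² + 3²/0.5) / 0.4²
   = 7.1878 · (2.25 + 18) / 0.16
   = 7.1878 · 20.25 / 0.16
   = 909.70
Design effect: 1.4 × 909.70 = 1273.58.
Round up → n₁ = 1274; n₂ = r·n₁ = 0.5 × 1274 = 637.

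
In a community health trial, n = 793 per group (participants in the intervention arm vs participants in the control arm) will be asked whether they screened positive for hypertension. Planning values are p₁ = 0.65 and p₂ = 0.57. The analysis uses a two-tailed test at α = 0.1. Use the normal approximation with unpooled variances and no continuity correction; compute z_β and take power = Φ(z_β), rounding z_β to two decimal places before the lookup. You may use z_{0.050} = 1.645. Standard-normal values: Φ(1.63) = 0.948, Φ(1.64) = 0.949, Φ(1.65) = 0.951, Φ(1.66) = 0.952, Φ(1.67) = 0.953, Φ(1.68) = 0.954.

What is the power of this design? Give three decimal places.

z_β = |p₁−p₂|·√(n/[p₁q₁+p₂q₂]) − z_{α/2}
    = 0.08 · √(793/0.4726) − 1.645
    = 0.08 · 40.9628 − 1.645
    = 3.2770 − 1.645 = 1.6320 → 1.63
Power = Φ(1.63) = 0.948.

Power ≈ 0.948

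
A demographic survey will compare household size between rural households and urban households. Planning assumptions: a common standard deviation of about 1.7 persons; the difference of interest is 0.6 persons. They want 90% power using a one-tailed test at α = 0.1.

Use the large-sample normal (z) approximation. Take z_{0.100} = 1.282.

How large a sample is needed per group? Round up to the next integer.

n = (z_α + z_β)² · (σ₁² + σ₂²) / δ²
  = (1.282 + 1.282)² · (2·1.7² = 5.78) / 0.6²
  = 6.5741 · 5.78 / 0.36
  = 105.55
Round up → n = 106 per group.

n = 106 per group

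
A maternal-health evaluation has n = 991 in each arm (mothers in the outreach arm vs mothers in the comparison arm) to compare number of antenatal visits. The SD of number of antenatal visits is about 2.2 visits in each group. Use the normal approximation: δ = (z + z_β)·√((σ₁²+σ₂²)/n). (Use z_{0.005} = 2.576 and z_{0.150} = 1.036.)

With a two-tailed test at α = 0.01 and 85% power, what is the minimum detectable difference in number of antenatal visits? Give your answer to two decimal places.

Minimum detectable difference ≈ 0.36 visits

δ = (z_{α/2} + z_β) · √((σ₁²+σ₂²)/n)
  = (2.576 + 1.036) · √(9.68/991)
  = 3.612 · √0.00977
  = 3.612 · 0.0988
  = 0.3570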